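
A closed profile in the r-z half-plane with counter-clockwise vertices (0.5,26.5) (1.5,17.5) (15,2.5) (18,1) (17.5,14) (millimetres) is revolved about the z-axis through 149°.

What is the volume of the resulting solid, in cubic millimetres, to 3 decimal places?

Volume = 4865.124 mm³

Profile (r,z), 5 vertices: (0.5,26.5) (1.5,17.5) (15,2.5) (18,1) (17.5,14)
edge 0: (0.5,26.5)→(1.5,17.5)  cross = 0.5·17.5 − 1.5·26.5 = -31.0000; (r_i+r_j)·cross = 2·-31.0000 = -62.0000
edge 1: (1.5,17.5)→(15,2.5)  cross = 1.5·2.5 − 15·17.5 = -258.7500; (r_i+r_j)·cross = 16.5·-258.7500 = -4269.3750
edge 2: (15,2.5)→(18,1)  cross = 15·1 − 18·2.5 = -30.0000; (r_i+r_j)·cross = 33·-30.0000 = -990.0000
edge 3: (18,1)→(17.5,14)  cross = 18·14 − 17.5·1 = 234.5000; (r_i+r_j)·cross = 35.5·234.5000 = 8324.7500
edge 4: (17.5,14)→(0.5,26.5)  cross = 17.5·26.5 − 0.5·14 = 456.7500; (r_i+r_j)·cross = 18·456.7500 = 8221.5000
Σcross = 371.5000 → A = |Σcross|/2 = 185.7500 mm²
Σ(r_i+r_j)·cross = 11224.8750 → first moment M = |Σ|/6 = 1870.8125
R_c = M/A = 1870.8125/185.7500 = 10.0717 mm
θ = 149° = 2.600541 rad
V = θ·R_c·A = 2.600541·10.0717·185.7500 = 4865.124 mm³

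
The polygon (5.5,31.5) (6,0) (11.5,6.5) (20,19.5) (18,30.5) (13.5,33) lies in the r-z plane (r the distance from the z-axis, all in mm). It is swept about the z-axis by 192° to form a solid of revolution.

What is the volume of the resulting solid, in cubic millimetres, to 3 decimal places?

Volume = 12115.098 mm³

Profile (r,z), 6 vertices: (5.5,31.5) (6,0) (11.5,6.5) (20,19.5) (18,30.5) (13.5,33)
edge 0: (5.5,31.5)→(6,0)  cross = 5.5·0 − 6·31.5 = -189.0000; (r_i+r_j)·cross = 11.5·-189.0000 = -2173.5000
edge 1: (6,0)→(11.5,6.5)  cross = 6·6.5 − 11.5·0 = 39.0000; (r_i+r_j)·cross = 17.5·39.0000 = 682.5000
edge 2: (11.5,6.5)→(20,19.5)  cross = 11.5·19.5 − 20·6.5 = 94.2500; (r_i+r_j)·cross = 31.5·94.2500 = 2968.8750
edge 3: (20,19.5)→(18,30.5)  cross = 20·30.5 − 18·19.5 = 259.0000; (r_i+r_j)·cross = 38·259.0000 = 9842.0000
edge 4: (18,30.5)→(13.5,33)  cross = 18·33 − 13.5·30.5 = 182.2500; (r_i+r_j)·cross = 31.5·182.2500 = 5740.8750
edge 5: (13.5,33)→(5.5,31.5)  cross = 13.5·31.5 − 5.5·33 = 243.7500; (r_i+r_j)·cross = 19·243.7500 = 4631.2500
Σcross = 629.2500 → A = |Σcross|/2 = 314.6250 mm²
Σ(r_i+r_j)·cross = 21692.0000 → first moment M = |Σ|/6 = 3615.3333
R_c = M/A = 3615.3333/314.6250 = 11.4909 mm
θ = 192° = 3.351032 rad
V = θ·R_c·A = 3.351032·11.4909·314.6250 = 12115.098 mm³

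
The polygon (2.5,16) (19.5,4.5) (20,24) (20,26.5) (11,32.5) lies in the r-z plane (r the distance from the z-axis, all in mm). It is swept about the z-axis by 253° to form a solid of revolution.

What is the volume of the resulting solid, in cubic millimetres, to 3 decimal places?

Profile (r,z), 5 vertices: (2.5,16) (19.5,4.5) (20,24) (20,26.5) (11,32.5)
edge 0: (2.5,16)→(19.5,4.5)  cross = 2.5·4.5 − 19.5·16 = -300.7500; (r_i+r_j)·cross = 22·-300.7500 = -6616.5000
edge 1: (19.5,4.5)→(20,24)  cross = 19.5·24 − 20·4.5 = 378.0000; (r_i+r_j)·cross = 39.5·378.0000 = 14931.0000
edge 2: (20,24)→(20,26.5)  cross = 20·26.5 − 20·24 = 50.0000; (r_i+r_j)·cross = 40·50.0000 = 2000.0000
edge 3: (20,26.5)→(11,32.5)  cross = 20·32.5 − 11·26.5 = 358.5000; (r_i+r_j)·cross = 31·358.5000 = 11113.5000
edge 4: (11,32.5)→(2.5,16)  cross = 11·16 − 2.5·32.5 = 94.7500; (r_i+r_j)·cross = 13.5·94.7500 = 1279.1250
Σcross = 580.5000 → A = |Σcross|/2 = 290.2500 mm²
Σ(r_i+r_j)·cross = 22707.1250 → first moment M = |Σ|/6 = 3784.5208
R_c = M/A = 3784.5208/290.2500 = 13.0388 mm
θ = 253° = 4.415683 rad
V = θ·R_c·A = 4.415683·13.0388·290.2500 = 16711.244 mm³

Volume = 16711.244 mm³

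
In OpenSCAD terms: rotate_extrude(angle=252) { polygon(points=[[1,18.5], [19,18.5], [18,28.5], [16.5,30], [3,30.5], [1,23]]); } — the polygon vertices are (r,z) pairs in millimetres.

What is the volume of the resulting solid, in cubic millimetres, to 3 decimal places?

Profile (r,z), 6 vertices: (1,18.5) (19,18.5) (18,28.5) (16.5,30) (3,30.5) (1,23)
edge 0: (1,18.5)→(19,18.5)  cross = 1·18.5 − 19·18.5 = -333.0000; (r_i+r_j)·cross = 20·-333.0000 = -6660.0000
edge 1: (19,18.5)→(18,28.5)  cross = 19·28.5 − 18·18.5 = 208.5000; (r_i+r_j)·cross = 37·208.5000 = 7714.5000
edge 2: (18,28.5)→(16.5,30)  cross = 18·30 − 16.5·28.5 = 69.7500; (r_i+r_j)·cross = 34.5·69.7500 = 2406.3750
edge 3: (16.5,30)→(3,30.5)  cross = 16.5·30.5 − 3·30 = 413.2500; (r_i+r_j)·cross = 19.5·413.2500 = 8058.3750
edge 4: (3,30.5)→(1,23)  cross = 3·23 − 1·30.5 = 38.5000; (r_i+r_j)·cross = 4·38.5000 = 154.0000
edge 5: (1,23)→(1,18.5)  cross = 1·18.5 − 1·23 = -4.5000; (r_i+r_j)·cross = 2·-4.5000 = -9.0000
Σcross = 392.5000 → A = |Σcross|/2 = 196.2500 mm²
Σ(r_i+r_j)·cross = 11664.2500 → first moment M = |Σ|/6 = 1944.0417
R_c = M/A = 1944.0417/196.2500 = 9.9059 mm
θ = 252° = 4.398230 rad
V = θ·R_c·A = 4.398230·9.9059·196.2500 = 8550.342 mm³

Volume = 8550.342 mm³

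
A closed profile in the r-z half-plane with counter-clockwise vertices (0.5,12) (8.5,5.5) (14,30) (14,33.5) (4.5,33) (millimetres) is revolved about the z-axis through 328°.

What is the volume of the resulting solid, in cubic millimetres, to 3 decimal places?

Volume = 9950.806 mm³

Profile (r,z), 5 vertices: (0.5,12) (8.5,5.5) (14,30) (14,33.5) (4.5,33)
edge 0: (0.5,12)→(8.5,5.5)  cross = 0.5·5.5 − 8.5·12 = -99.2500; (r_i+r_j)·cross = 9·-99.2500 = -893.2500
edge 1: (8.5,5.5)→(14,30)  cross = 8.5·30 − 14·5.5 = 178.0000; (r_i+r_j)·cross = 22.5·178.0000 = 4005.0000
edge 2: (14,30)→(14,33.5)  cross = 14·33.5 − 14·30 = 49.0000; (r_i+r_j)·cross = 28·49.0000 = 1372.0000
edge 3: (14,33.5)→(4.5,33)  cross = 14·33 − 4.5·33.5 = 311.2500; (r_i+r_j)·cross = 18.5·311.2500 = 5758.1250
edge 4: (4.5,33)→(0.5,12)  cross = 4.5·12 − 0.5·33 = 37.5000; (r_i+r_j)·cross = 5·37.5000 = 187.5000
Σcross = 476.5000 → A = |Σcross|/2 = 238.2500 mm²
Σ(r_i+r_j)·cross = 10429.3750 → first moment M = |Σ|/6 = 1738.2292
R_c = M/A = 1738.2292/238.2500 = 7.2958 mm
θ = 328° = 5.724680 rad
V = θ·R_c·A = 5.724680·7.2958·238.2500 = 9950.806 mm³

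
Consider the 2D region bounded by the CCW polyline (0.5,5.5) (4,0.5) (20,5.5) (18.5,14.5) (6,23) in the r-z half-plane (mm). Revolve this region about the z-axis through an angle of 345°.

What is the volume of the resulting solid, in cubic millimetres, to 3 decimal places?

Profile (r,z), 5 vertices: (0.5,5.5) (4,0.5) (20,5.5) (18.5,14.5) (6,23)
edge 0: (0.5,5.5)→(4,0.5)  cross = 0.5·0.5 − 4·5.5 = -21.7500; (r_i+r_j)·cross = 4.5·-21.7500 = -97.8750
edge 1: (4,0.5)→(20,5.5)  cross = 4·5.5 − 20·0.5 = 12.0000; (r_i+r_j)·cross = 24·12.0000 = 288.0000
edge 2: (20,5.5)→(18.5,14.5)  cross = 20·14.5 − 18.5·5.5 = 188.2500; (r_i+r_j)·cross = 38.5·188.2500 = 7247.6250
edge 3: (18.5,14.5)→(6,23)  cross = 18.5·23 − 6·14.5 = 338.5000; (r_i+r_j)·cross = 24.5·338.5000 = 8293.2500
edge 4: (6,23)→(0.5,5.5)  cross = 6·5.5 − 0.5·23 = 21.5000; (r_i+r_j)·cross = 6.5·21.5000 = 139.7500
Σcross = 538.5000 → A = |Σcross|/2 = 269.2500 mm²
Σ(r_i+r_j)·cross = 15870.7500 → first moment M = |Σ|/6 = 2645.1250
R_c = M/A = 2645.1250/269.2500 = 9.8240 mm
θ = 345° = 6.021386 rad
V = θ·R_c·A = 6.021386·9.8240·269.2500 = 15927.318 mm³

Volume = 15927.318 mm³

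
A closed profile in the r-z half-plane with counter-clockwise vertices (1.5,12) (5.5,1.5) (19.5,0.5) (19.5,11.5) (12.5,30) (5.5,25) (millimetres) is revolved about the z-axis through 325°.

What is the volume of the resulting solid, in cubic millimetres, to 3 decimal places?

Profile (r,z), 6 vertices: (1.5,12) (5.5,1.5) (19.5,0.5) (19.5,11.5) (12.5,30) (5.5,25)
edge 0: (1.5,12)→(5.5,1.5)  cross = 1.5·1.5 − 5.5·12 = -63.7500; (r_i+r_j)·cross = 7·-63.7500 = -446.2500
edge 1: (5.5,1.5)→(19.5,0.5)  cross = 5.5·0.5 − 19.5·1.5 = -26.5000; (r_i+r_j)·cross = 25·-26.5000 = -662.5000
edge 2: (19.5,0.5)→(19.5,11.5)  cross = 19.5·11.5 − 19.5·0.5 = 214.5000; (r_i+r_j)·cross = 39·214.5000 = 8365.5000
edge 3: (19.5,11.5)→(12.5,30)  cross = 19.5·30 − 12.5·11.5 = 441.2500; (r_i+r_j)·cross = 32·441.2500 = 14120.0000
edge 4: (12.5,30)→(5.5,25)  cross = 12.5·25 − 5.5·30 = 147.5000; (r_i+r_j)·cross = 18·147.5000 = 2655.0000
edge 5: (5.5,25)→(1.5,12)  cross = 5.5·12 − 1.5·25 = 28.5000; (r_i+r_j)·cross = 7·28.5000 = 199.5000
Σcross = 741.5000 → A = |Σcross|/2 = 370.7500 mm²
Σ(r_i+r_j)·cross = 24231.2500 → first moment M = |Σ|/6 = 4038.5417
R_c = M/A = 4038.5417/370.7500 = 10.8929 mm
θ = 325° = 5.672320 rad
V = θ·R_c·A = 5.672320·10.8929·370.7500 = 22907.901 mm³

Volume = 22907.901 mm³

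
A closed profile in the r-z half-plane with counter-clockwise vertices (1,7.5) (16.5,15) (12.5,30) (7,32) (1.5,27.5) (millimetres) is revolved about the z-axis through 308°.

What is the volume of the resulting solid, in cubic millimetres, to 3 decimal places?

Profile (r,z), 5 vertices: (1,7.5) (16.5,15) (12.5,30) (7,32) (1.5,27.5)
edge 0: (1,7.5)→(16.5,15)  cross = 1·15 − 16.5·7.5 = -108.7500; (r_i+r_j)·cross = 17.5·-108.7500 = -1903.1250
edge 1: (16.5,15)→(12.5,30)  cross = 16.5·30 − 12.5·15 = 307.5000; (r_i+r_j)·cross = 29·307.5000 = 8917.5000
edge 2: (12.5,30)→(7,32)  cross = 12.5·32 − 7·30 = 190.0000; (r_i+r_j)·cross = 19.5·190.0000 = 3705.0000
edge 3: (7,32)→(1.5,27.5)  cross = 7·27.5 − 1.5·32 = 144.5000; (r_i+r_j)·cross = 8.5·144.5000 = 1228.2500
edge 4: (1.5,27.5)→(1,7.5)  cross = 1.5·7.5 − 1·27.5 = -16.2500; (r_i+r_j)·cross = 2.5·-16.2500 = -40.6250
Σcross = 517.0000 → A = |Σcross|/2 = 258.5000 mm²
Σ(r_i+r_j)·cross = 11907.0000 → first moment M = |Σ|/6 = 1984.5000
R_c = M/A = 1984.5000/258.5000 = 7.6770 mm
θ = 308° = 5.375614 rad
V = θ·R_c·A = 5.375614·7.6770·258.5000 = 10667.906 mm³

Volume = 10667.906 mm³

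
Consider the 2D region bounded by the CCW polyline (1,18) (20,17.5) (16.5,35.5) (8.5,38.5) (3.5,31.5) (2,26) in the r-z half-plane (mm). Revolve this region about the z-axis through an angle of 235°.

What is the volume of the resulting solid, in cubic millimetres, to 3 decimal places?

Volume = 12510.075 mm³

Profile (r,z), 6 vertices: (1,18) (20,17.5) (16.5,35.5) (8.5,38.5) (3.5,31.5) (2,26)
edge 0: (1,18)→(20,17.5)  cross = 1·17.5 − 20·18 = -342.5000; (r_i+r_j)·cross = 21·-342.5000 = -7192.5000
edge 1: (20,17.5)→(16.5,35.5)  cross = 20·35.5 − 16.5·17.5 = 421.2500; (r_i+r_j)·cross = 36.5·421.2500 = 15375.6250
edge 2: (16.5,35.5)→(8.5,38.5)  cross = 16.5·38.5 − 8.5·35.5 = 333.5000; (r_i+r_j)·cross = 25·333.5000 = 8337.5000
edge 3: (8.5,38.5)→(3.5,31.5)  cross = 8.5·31.5 − 3.5·38.5 = 133.0000; (r_i+r_j)·cross = 12·133.0000 = 1596.0000
edge 4: (3.5,31.5)→(2,26)  cross = 3.5·26 − 2·31.5 = 28.0000; (r_i+r_j)·cross = 5.5·28.0000 = 154.0000
edge 5: (2,26)→(1,18)  cross = 2·18 − 1·26 = 10.0000; (r_i+r_j)·cross = 3·10.0000 = 30.0000
Σcross = 583.2500 → A = |Σcross|/2 = 291.6250 mm²
Σ(r_i+r_j)·cross = 18300.6250 → first moment M = |Σ|/6 = 3050.1042
R_c = M/A = 3050.1042/291.6250 = 10.4590 mm
θ = 235° = 4.101524 rad
V = θ·R_c·A = 4.101524·10.4590·291.6250 = 12510.075 mm³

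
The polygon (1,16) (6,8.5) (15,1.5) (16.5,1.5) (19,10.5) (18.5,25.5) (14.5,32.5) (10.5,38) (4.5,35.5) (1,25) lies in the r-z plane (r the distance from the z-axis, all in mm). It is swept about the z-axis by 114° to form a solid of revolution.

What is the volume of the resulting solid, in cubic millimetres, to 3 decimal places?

Profile (r,z), 10 vertices: (1,16) (6,8.5) (15,1.5) (16.5,1.5) (19,10.5) (18.5,25.5) (14.5,32.5) (10.5,38) (4.5,35.5) (1,25)
edge 0: (1,16)→(6,8.5)  cross = 1·8.5 − 6·16 = -87.5000; (r_i+r_j)·cross = 7·-87.5000 = -612.5000
edge 1: (6,8.5)→(15,1.5)  cross = 6·1.5 − 15·8.5 = -118.5000; (r_i+r_j)·cross = 21·-118.5000 = -2488.5000
edge 2: (15,1.5)→(16.5,1.5)  cross = 15·1.5 − 16.5·1.5 = -2.2500; (r_i+r_j)·cross = 31.5·-2.2500 = -70.8750
edge 3: (16.5,1.5)→(19,10.5)  cross = 16.5·10.5 − 19·1.5 = 144.7500; (r_i+r_j)·cross = 35.5·144.7500 = 5138.6250
edge 4: (19,10.5)→(18.5,25.5)  cross = 19·25.5 − 18.5·10.5 = 290.2500; (r_i+r_j)·cross = 37.5·290.2500 = 10884.3750
edge 5: (18.5,25.5)→(14.5,32.5)  cross = 18.5·32.5 − 14.5·25.5 = 231.5000; (r_i+r_j)·cross = 33·231.5000 = 7639.5000
edge 6: (14.5,32.5)→(10.5,38)  cross = 14.5·38 − 10.5·32.5 = 209.7500; (r_i+r_j)·cross = 25·209.7500 = 5243.7500
edge 7: (10.5,38)→(4.5,35.5)  cross = 10.5·35.5 − 4.5·38 = 201.7500; (r_i+r_j)·cross = 15·201.7500 = 3026.2500
edge 8: (4.5,35.5)→(1,25)  cross = 4.5·25 − 1·35.5 = 77.0000; (r_i+r_j)·cross = 5.5·77.0000 = 423.5000
edge 9: (1,25)→(1,16)  cross = 1·16 − 1·25 = -9.0000; (r_i+r_j)·cross = 2·-9.0000 = -18.0000
Σcross = 937.7500 → A = |Σcross|/2 = 468.8750 mm²
Σ(r_i+r_j)·cross = 29166.1250 → first moment M = |Σ|/6 = 4861.0208
R_c = M/A = 4861.0208/468.8750 = 10.3674 mm
θ = 114° = 1.989675 rad
V = θ·R_c·A = 1.989675·10.3674·468.8750 = 9671.853 mm³

Volume = 9671.853 mm³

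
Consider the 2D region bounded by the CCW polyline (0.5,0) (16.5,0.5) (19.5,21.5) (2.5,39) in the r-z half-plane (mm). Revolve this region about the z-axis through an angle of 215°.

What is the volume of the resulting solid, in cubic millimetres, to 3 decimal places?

Profile (r,z), 4 vertices: (0.5,0) (16.5,0.5) (19.5,21.5) (2.5,39)
edge 0: (0.5,0)→(16.5,0.5)  cross = 0.5·0.5 − 16.5·0 = 0.2500; (r_i+r_j)·cross = 17·0.2500 = 4.2500
edge 1: (16.5,0.5)→(19.5,21.5)  cross = 16.5·21.5 − 19.5·0.5 = 345.0000; (r_i+r_j)·cross = 36·345.0000 = 12420.0000
edge 2: (19.5,21.5)→(2.5,39)  cross = 19.5·39 − 2.5·21.5 = 706.7500; (r_i+r_j)·cross = 22·706.7500 = 15548.5000
edge 3: (2.5,39)→(0.5,0)  cross = 2.5·0 − 0.5·39 = -19.5000; (r_i+r_j)·cross = 3·-19.5000 = -58.5000
Σcross = 1032.5000 → A = |Σcross|/2 = 516.2500 mm²
Σ(r_i+r_j)·cross = 27914.2500 → first moment M = |Σ|/6 = 4652.3750
R_c = M/A = 4652.3750/516.2500 = 9.0119 mm
θ = 215° = 3.752458 rad
V = θ·R_c·A = 3.752458·9.0119·516.2500 = 17457.841 mm³

Volume = 17457.841 mm³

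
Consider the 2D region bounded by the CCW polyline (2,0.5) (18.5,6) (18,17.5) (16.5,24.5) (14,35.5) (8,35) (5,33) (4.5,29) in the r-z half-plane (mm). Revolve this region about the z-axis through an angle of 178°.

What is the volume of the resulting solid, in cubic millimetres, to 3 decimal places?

Profile (r,z), 8 vertices: (2,0.5) (18.5,6) (18,17.5) (16.5,24.5) (14,35.5) (8,35) (5,33) (4.5,29)
edge 0: (2,0.5)→(18.5,6)  cross = 2·6 − 18.5·0.5 = 2.7500; (r_i+r_j)·cross = 20.5·2.7500 = 56.3750
edge 1: (18.5,6)→(18,17.5)  cross = 18.5·17.5 − 18·6 = 215.7500; (r_i+r_j)·cross = 36.5·215.7500 = 7874.8750
edge 2: (18,17.5)→(16.5,24.5)  cross = 18·24.5 − 16.5·17.5 = 152.2500; (r_i+r_j)·cross = 34.5·152.2500 = 5252.6250
edge 3: (16.5,24.5)→(14,35.5)  cross = 16.5·35.5 − 14·24.5 = 242.7500; (r_i+r_j)·cross = 30.5·242.7500 = 7403.8750
edge 4: (14,35.5)→(8,35)  cross = 14·35 − 8·35.5 = 206.0000; (r_i+r_j)·cross = 22·206.0000 = 4532.0000
edge 5: (8,35)→(5,33)  cross = 8·33 − 5·35 = 89.0000; (r_i+r_j)·cross = 13·89.0000 = 1157.0000
edge 6: (5,33)→(4.5,29)  cross = 5·29 − 4.5·33 = -3.5000; (r_i+r_j)·cross = 9.5·-3.5000 = -33.2500
edge 7: (4.5,29)→(2,0.5)  cross = 4.5·0.5 − 2·29 = -55.7500; (r_i+r_j)·cross = 6.5·-55.7500 = -362.3750
Σcross = 849.2500 → A = |Σcross|/2 = 424.6250 mm²
Σ(r_i+r_j)·cross = 25881.1250 → first moment M = |Σ|/6 = 4313.5208
R_c = M/A = 4313.5208/424.6250 = 10.1584 mm
θ = 178° = 3.106686 rad
V = θ·R_c·A = 3.106686·10.1584·424.6250 = 13400.755 mm³

Volume = 13400.755 mm³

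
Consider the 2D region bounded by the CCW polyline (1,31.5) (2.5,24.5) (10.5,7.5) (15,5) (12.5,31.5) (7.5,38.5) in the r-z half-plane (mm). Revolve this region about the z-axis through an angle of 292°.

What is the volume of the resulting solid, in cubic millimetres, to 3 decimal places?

Volume = 11072.270 mm³

Profile (r,z), 6 vertices: (1,31.5) (2.5,24.5) (10.5,7.5) (15,5) (12.5,31.5) (7.5,38.5)
edge 0: (1,31.5)→(2.5,24.5)  cross = 1·24.5 − 2.5·31.5 = -54.2500; (r_i+r_j)·cross = 3.5·-54.2500 = -189.8750
edge 1: (2.5,24.5)→(10.5,7.5)  cross = 2.5·7.5 − 10.5·24.5 = -238.5000; (r_i+r_j)·cross = 13·-238.5000 = -3100.5000
edge 2: (10.5,7.5)→(15,5)  cross = 10.5·5 − 15·7.5 = -60.0000; (r_i+r_j)·cross = 25.5·-60.0000 = -1530.0000
edge 3: (15,5)→(12.5,31.5)  cross = 15·31.5 − 12.5·5 = 410.0000; (r_i+r_j)·cross = 27.5·410.0000 = 11275.0000
edge 4: (12.5,31.5)→(7.5,38.5)  cross = 12.5·38.5 − 7.5·31.5 = 245.0000; (r_i+r_j)·cross = 20·245.0000 = 4900.0000
edge 5: (7.5,38.5)→(1,31.5)  cross = 7.5·31.5 − 1·38.5 = 197.7500; (r_i+r_j)·cross = 8.5·197.7500 = 1680.8750
Σcross = 500.0000 → A = |Σcross|/2 = 250.0000 mm²
Σ(r_i+r_j)·cross = 13035.5000 → first moment M = |Σ|/6 = 2172.5833
R_c = M/A = 2172.5833/250.0000 = 8.6903 mm
θ = 292° = 5.096361 rad
V = θ·R_c·A = 5.096361·8.6903·250.0000 = 11072.270 mm³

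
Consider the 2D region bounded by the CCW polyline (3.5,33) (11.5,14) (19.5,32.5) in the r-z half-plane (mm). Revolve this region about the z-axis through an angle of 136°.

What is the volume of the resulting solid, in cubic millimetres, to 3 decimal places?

Profile (r,z), 3 vertices: (3.5,33) (11.5,14) (19.5,32.5)
edge 0: (3.5,33)→(11.5,14)  cross = 3.5·14 − 11.5·33 = -330.5000; (r_i+r_j)·cross = 15·-330.5000 = -4957.5000
edge 1: (11.5,14)→(19.5,32.5)  cross = 11.5·32.5 − 19.5·14 = 100.7500; (r_i+r_j)·cross = 31·100.7500 = 3123.2500
edge 2: (19.5,32.5)→(3.5,33)  cross = 19.5·33 − 3.5·32.5 = 529.7500; (r_i+r_j)·cross = 23·529.7500 = 12184.2500
Σcross = 300.0000 → A = |Σcross|/2 = 150.0000 mm²
Σ(r_i+r_j)·cross = 10350.0000 → first moment M = |Σ|/6 = 1725.0000
R_c = M/A = 1725.0000/150.0000 = 11.5000 mm
θ = 136° = 2.373648 rad
V = θ·R_c·A = 2.373648·11.5000·150.0000 = 4094.542 mm³

Volume = 4094.542 mm³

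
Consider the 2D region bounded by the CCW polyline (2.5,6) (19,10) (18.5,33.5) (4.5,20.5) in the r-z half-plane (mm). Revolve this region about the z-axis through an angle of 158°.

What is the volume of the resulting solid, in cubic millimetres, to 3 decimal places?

Profile (r,z), 4 vertices: (2.5,6) (19,10) (18.5,33.5) (4.5,20.5)
edge 0: (2.5,6)→(19,10)  cross = 2.5·10 − 19·6 = -89.0000; (r_i+r_j)·cross = 21.5·-89.0000 = -1913.5000
edge 1: (19,10)→(18.5,33.5)  cross = 19·33.5 − 18.5·10 = 451.5000; (r_i+r_j)·cross = 37.5·451.5000 = 16931.2500
edge 2: (18.5,33.5)→(4.5,20.5)  cross = 18.5·20.5 − 4.5·33.5 = 228.5000; (r_i+r_j)·cross = 23·228.5000 = 5255.5000
edge 3: (4.5,20.5)→(2.5,6)  cross = 4.5·6 − 2.5·20.5 = -24.2500; (r_i+r_j)·cross = 7·-24.2500 = -169.7500
Σcross = 566.7500 → A = |Σcross|/2 = 283.3750 mm²
Σ(r_i+r_j)·cross = 20103.5000 → first moment M = |Σ|/6 = 3350.5833
R_c = M/A = 3350.5833/283.3750 = 11.8238 mm
θ = 158° = 2.757620 rad
V = θ·R_c·A = 2.757620·11.8238·283.3750 = 9239.636 mm³

Volume = 9239.636 mm³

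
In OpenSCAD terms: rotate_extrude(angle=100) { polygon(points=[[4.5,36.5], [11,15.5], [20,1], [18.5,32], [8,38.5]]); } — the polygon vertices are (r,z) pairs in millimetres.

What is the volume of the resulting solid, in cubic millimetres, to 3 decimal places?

Profile (r,z), 5 vertices: (4.5,36.5) (11,15.5) (20,1) (18.5,32) (8,38.5)
edge 0: (4.5,36.5)→(11,15.5)  cross = 4.5·15.5 − 11·36.5 = -331.7500; (r_i+r_j)·cross = 15.5·-331.7500 = -5142.1250
edge 1: (11,15.5)→(20,1)  cross = 11·1 − 20·15.5 = -299.0000; (r_i+r_j)·cross = 31·-299.0000 = -9269.0000
edge 2: (20,1)→(18.5,32)  cross = 20·32 − 18.5·1 = 621.5000; (r_i+r_j)·cross = 38.5·621.5000 = 23927.7500
edge 3: (18.5,32)→(8,38.5)  cross = 18.5·38.5 − 8·32 = 456.2500; (r_i+r_j)·cross = 26.5·456.2500 = 12090.6250
edge 4: (8,38.5)→(4.5,36.5)  cross = 8·36.5 − 4.5·38.5 = 118.7500; (r_i+r_j)·cross = 12.5·118.7500 = 1484.3750
Σcross = 565.7500 → A = |Σcross|/2 = 282.8750 mm²
Σ(r_i+r_j)·cross = 23091.6250 → first moment M = |Σ|/6 = 3848.6042
R_c = M/A = 3848.6042/282.8750 = 13.6053 mm
θ = 100° = 1.745329 rad
V = θ·R_c·A = 1.745329·13.6053·282.8750 = 6717.081 mm³

Volume = 6717.081 mm³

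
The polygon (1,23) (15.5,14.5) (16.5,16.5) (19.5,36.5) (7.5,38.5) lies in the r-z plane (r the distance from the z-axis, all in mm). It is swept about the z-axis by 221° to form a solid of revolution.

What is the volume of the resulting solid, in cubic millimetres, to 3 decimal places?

Profile (r,z), 5 vertices: (1,23) (15.5,14.5) (16.5,16.5) (19.5,36.5) (7.5,38.5)
edge 0: (1,23)→(15.5,14.5)  cross = 1·14.5 − 15.5·23 = -342.0000; (r_i+r_j)·cross = 16.5·-342.0000 = -5643.0000
edge 1: (15.5,14.5)→(16.5,16.5)  cross = 15.5·16.5 − 16.5·14.5 = 16.5000; (r_i+r_j)·cross = 32·16.5000 = 528.0000
edge 2: (16.5,16.5)→(19.5,36.5)  cross = 16.5·36.5 − 19.5·16.5 = 280.5000; (r_i+r_j)·cross = 36·280.5000 = 10098.0000
edge 3: (19.5,36.5)→(7.5,38.5)  cross = 19.5·38.5 − 7.5·36.5 = 477.0000; (r_i+r_j)·cross = 27·477.0000 = 12879.0000
edge 4: (7.5,38.5)→(1,23)  cross = 7.5·23 − 1·38.5 = 134.0000; (r_i+r_j)·cross = 8.5·134.0000 = 1139.0000
Σcross = 566.0000 → A = |Σcross|/2 = 283.0000 mm²
Σ(r_i+r_j)·cross = 19001.0000 → first moment M = |Σ|/6 = 3166.8333
R_c = M/A = 3166.8333/283.0000 = 11.1902 mm
θ = 221° = 3.857178 rad
V = θ·R_c·A = 3.857178·11.1902·283.0000 = 12215.039 mm³

Volume = 12215.039 mm³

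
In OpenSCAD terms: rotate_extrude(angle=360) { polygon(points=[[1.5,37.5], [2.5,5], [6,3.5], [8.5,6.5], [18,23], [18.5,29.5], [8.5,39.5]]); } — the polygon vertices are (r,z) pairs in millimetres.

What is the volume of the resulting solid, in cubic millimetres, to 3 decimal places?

Profile (r,z), 7 vertices: (1.5,37.5) (2.5,5) (6,3.5) (8.5,6.5) (18,23) (18.5,29.5) (8.5,39.5)
edge 0: (1.5,37.5)→(2.5,5)  cross = 1.5·5 − 2.5·37.5 = -86.2500; (r_i+r_j)·cross = 4·-86.2500 = -345.0000
edge 1: (2.5,5)→(6,3.5)  cross = 2.5·3.5 − 6·5 = -21.2500; (r_i+r_j)·cross = 8.5·-21.2500 = -180.6250
edge 2: (6,3.5)→(8.5,6.5)  cross = 6·6.5 − 8.5·3.5 = 9.2500; (r_i+r_j)·cross = 14.5·9.2500 = 134.1250
edge 3: (8.5,6.5)→(18,23)  cross = 8.5·23 − 18·6.5 = 78.5000; (r_i+r_j)·cross = 26.5·78.5000 = 2080.2500
edge 4: (18,23)→(18.5,29.5)  cross = 18·29.5 − 18.5·23 = 105.5000; (r_i+r_j)·cross = 36.5·105.5000 = 3850.7500
edge 5: (18.5,29.5)→(8.5,39.5)  cross = 18.5·39.5 − 8.5·29.5 = 480.0000; (r_i+r_j)·cross = 27·480.0000 = 12960.0000
edge 6: (8.5,39.5)→(1.5,37.5)  cross = 8.5·37.5 − 1.5·39.5 = 259.5000; (r_i+r_j)·cross = 10·259.5000 = 2595.0000
Σcross = 825.2500 → A = |Σcross|/2 = 412.6250 mm²
Σ(r_i+r_j)·cross = 21094.5000 → first moment M = |Σ|/6 = 3515.7500
R_c = M/A = 3515.7500/412.6250 = 8.5204 mm
θ = 360° = 6.283185 rad
V = θ·R_c·A = 6.283185·8.5204·412.6250 = 22090.109 mm³

Volume = 22090.109 mm³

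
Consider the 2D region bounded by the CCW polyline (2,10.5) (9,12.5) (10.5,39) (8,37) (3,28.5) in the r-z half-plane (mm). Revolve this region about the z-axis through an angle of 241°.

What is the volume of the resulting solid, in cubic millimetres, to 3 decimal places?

Profile (r,z), 5 vertices: (2,10.5) (9,12.5) (10.5,39) (8,37) (3,28.5)
edge 0: (2,10.5)→(9,12.5)  cross = 2·12.5 − 9·10.5 = -69.5000; (r_i+r_j)·cross = 11·-69.5000 = -764.5000
edge 1: (9,12.5)→(10.5,39)  cross = 9·39 − 10.5·12.5 = 219.7500; (r_i+r_j)·cross = 19.5·219.7500 = 4285.1250
edge 2: (10.5,39)→(8,37)  cross = 10.5·37 − 8·39 = 76.5000; (r_i+r_j)·cross = 18.5·76.5000 = 1415.2500
edge 3: (8,37)→(3,28.5)  cross = 8·28.5 − 3·37 = 117.0000; (r_i+r_j)·cross = 11·117.0000 = 1287.0000
edge 4: (3,28.5)→(2,10.5)  cross = 3·10.5 − 2·28.5 = -25.5000; (r_i+r_j)·cross = 5·-25.5000 = -127.5000
Σcross = 318.2500 → A = |Σcross|/2 = 159.1250 mm²
Σ(r_i+r_j)·cross = 6095.3750 → first moment M = |Σ|/6 = 1015.8958
R_c = M/A = 1015.8958/159.1250 = 6.3843 mm
θ = 241° = 4.206243 rad
V = θ·R_c·A = 4.206243·6.3843·159.1250 = 4273.105 mm³

Volume = 4273.105 mm³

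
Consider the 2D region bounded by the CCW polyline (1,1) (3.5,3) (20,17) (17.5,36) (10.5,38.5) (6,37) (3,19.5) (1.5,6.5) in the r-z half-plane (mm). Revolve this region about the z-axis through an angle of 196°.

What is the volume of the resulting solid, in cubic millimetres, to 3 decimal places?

Volume = 15226.824 mm³

Profile (r,z), 8 vertices: (1,1) (3.5,3) (20,17) (17.5,36) (10.5,38.5) (6,37) (3,19.5) (1.5,6.5)
edge 0: (1,1)→(3.5,3)  cross = 1·3 − 3.5·1 = -0.5000; (r_i+r_j)·cross = 4.5·-0.5000 = -2.2500
edge 1: (3.5,3)→(20,17)  cross = 3.5·17 − 20·3 = -0.5000; (r_i+r_j)·cross = 23.5·-0.5000 = -11.7500
edge 2: (20,17)→(17.5,36)  cross = 20·36 − 17.5·17 = 422.5000; (r_i+r_j)·cross = 37.5·422.5000 = 15843.7500
edge 3: (17.5,36)→(10.5,38.5)  cross = 17.5·38.5 − 10.5·36 = 295.7500; (r_i+r_j)·cross = 28·295.7500 = 8281.0000
edge 4: (10.5,38.5)→(6,37)  cross = 10.5·37 − 6·38.5 = 157.5000; (r_i+r_j)·cross = 16.5·157.5000 = 2598.7500
edge 5: (6,37)→(3,19.5)  cross = 6·19.5 − 3·37 = 6.0000; (r_i+r_j)·cross = 9·6.0000 = 54.0000
edge 6: (3,19.5)→(1.5,6.5)  cross = 3·6.5 − 1.5·19.5 = -9.7500; (r_i+r_j)·cross = 4.5·-9.7500 = -43.8750
edge 7: (1.5,6.5)→(1,1)  cross = 1.5·1 − 1·6.5 = -5.0000; (r_i+r_j)·cross = 2.5·-5.0000 = -12.5000
Σcross = 866.0000 → A = |Σcross|/2 = 433.0000 mm²
Σ(r_i+r_j)·cross = 26707.1250 → first moment M = |Σ|/6 = 4451.1875
R_c = M/A = 4451.1875/433.0000 = 10.2799 mm
θ = 196° = 3.420845 rad
V = θ·R_c·A = 3.420845·10.2799·433.0000 = 15226.824 mm³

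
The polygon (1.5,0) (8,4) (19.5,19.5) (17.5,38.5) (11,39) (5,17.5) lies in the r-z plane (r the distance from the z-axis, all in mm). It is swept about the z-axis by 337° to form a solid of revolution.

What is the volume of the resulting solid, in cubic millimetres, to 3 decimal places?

Profile (r,z), 6 vertices: (1.5,0) (8,4) (19.5,19.5) (17.5,38.5) (11,39) (5,17.5)
edge 0: (1.5,0)→(8,4)  cross = 1.5·4 − 8·0 = 6.0000; (r_i+r_j)·cross = 9.5·6.0000 = 57.0000
edge 1: (8,4)→(19.5,19.5)  cross = 8·19.5 − 19.5·4 = 78.0000; (r_i+r_j)·cross = 27.5·78.0000 = 2145.0000
edge 2: (19.5,19.5)→(17.5,38.5)  cross = 19.5·38.5 − 17.5·19.5 = 409.5000; (r_i+r_j)·cross = 37·409.5000 = 15151.5000
edge 3: (17.5,38.5)→(11,39)  cross = 17.5·39 − 11·38.5 = 259.0000; (r_i+r_j)·cross = 28.5·259.0000 = 7381.5000
edge 4: (11,39)→(5,17.5)  cross = 11·17.5 − 5·39 = -2.5000; (r_i+r_j)·cross = 16·-2.5000 = -40.0000
edge 5: (5,17.5)→(1.5,0)  cross = 5·0 − 1.5·17.5 = -26.2500; (r_i+r_j)·cross = 6.5·-26.2500 = -170.6250
Σcross = 723.7500 → A = |Σcross|/2 = 361.8750 mm²
Σ(r_i+r_j)·cross = 24524.3750 → first moment M = |Σ|/6 = 4087.3958
R_c = M/A = 4087.3958/361.8750 = 11.2950 mm
θ = 337° = 5.881760 rad
V = θ·R_c·A = 5.881760·11.2950·361.8750 = 24041.080 mm³

Volume = 24041.080 mm³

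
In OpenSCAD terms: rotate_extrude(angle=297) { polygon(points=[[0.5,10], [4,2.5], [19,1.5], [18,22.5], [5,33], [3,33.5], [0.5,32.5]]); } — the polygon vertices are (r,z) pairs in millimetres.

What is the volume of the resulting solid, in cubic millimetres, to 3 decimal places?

Profile (r,z), 7 vertices: (0.5,10) (4,2.5) (19,1.5) (18,22.5) (5,33) (3,33.5) (0.5,32.5)
edge 0: (0.5,10)→(4,2.5)  cross = 0.5·2.5 − 4·10 = -38.7500; (r_i+r_j)·cross = 4.5·-38.7500 = -174.3750
edge 1: (4,2.5)→(19,1.5)  cross = 4·1.5 − 19·2.5 = -41.5000; (r_i+r_j)·cross = 23·-41.5000 = -954.5000
edge 2: (19,1.5)→(18,22.5)  cross = 19·22.5 − 18·1.5 = 400.5000; (r_i+r_j)·cross = 37·400.5000 = 14818.5000
edge 3: (18,22.5)→(5,33)  cross = 18·33 − 5·22.5 = 481.5000; (r_i+r_j)·cross = 23·481.5000 = 11074.5000
edge 4: (5,33)→(3,33.5)  cross = 5·33.5 − 3·33 = 68.5000; (r_i+r_j)·cross = 8·68.5000 = 548.0000
edge 5: (3,33.5)→(0.5,32.5)  cross = 3·32.5 − 0.5·33.5 = 80.7500; (r_i+r_j)·cross = 3.5·80.7500 = 282.6250
edge 6: (0.5,32.5)→(0.5,10)  cross = 0.5·10 − 0.5·32.5 = -11.2500; (r_i+r_j)·cross = 1·-11.2500 = -11.2500
Σcross = 939.7500 → A = |Σcross|/2 = 469.8750 mm²
Σ(r_i+r_j)·cross = 25583.5000 → first moment M = |Σ|/6 = 4263.9167
R_c = M/A = 4263.9167/469.8750 = 9.0746 mm
θ = 297° = 5.183628 rad
V = θ·R_c·A = 5.183628·9.0746·469.8750 = 22102.557 mm³

Volume = 22102.557 mm³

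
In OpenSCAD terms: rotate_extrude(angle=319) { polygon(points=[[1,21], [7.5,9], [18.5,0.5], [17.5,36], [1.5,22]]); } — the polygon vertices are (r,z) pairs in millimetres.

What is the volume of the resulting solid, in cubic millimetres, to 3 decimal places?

Volume = 22715.809 mm³

Profile (r,z), 5 vertices: (1,21) (7.5,9) (18.5,0.5) (17.5,36) (1.5,22)
edge 0: (1,21)→(7.5,9)  cross = 1·9 − 7.5·21 = -148.5000; (r_i+r_j)·cross = 8.5·-148.5000 = -1262.2500
edge 1: (7.5,9)→(18.5,0.5)  cross = 7.5·0.5 − 18.5·9 = -162.7500; (r_i+r_j)·cross = 26·-162.7500 = -4231.5000
edge 2: (18.5,0.5)→(17.5,36)  cross = 18.5·36 − 17.5·0.5 = 657.2500; (r_i+r_j)·cross = 36·657.2500 = 23661.0000
edge 3: (17.5,36)→(1.5,22)  cross = 17.5·22 − 1.5·36 = 331.0000; (r_i+r_j)·cross = 19·331.0000 = 6289.0000
edge 4: (1.5,22)→(1,21)  cross = 1.5·21 − 1·22 = 9.5000; (r_i+r_j)·cross = 2.5·9.5000 = 23.7500
Σcross = 686.5000 → A = |Σcross|/2 = 343.2500 mm²
Σ(r_i+r_j)·cross = 24480.0000 → first moment M = |Σ|/6 = 4080.0000
R_c = M/A = 4080.0000/343.2500 = 11.8864 mm
θ = 319° = 5.567600 rad
V = θ·R_c·A = 5.567600·11.8864·343.2500 = 22715.809 mm³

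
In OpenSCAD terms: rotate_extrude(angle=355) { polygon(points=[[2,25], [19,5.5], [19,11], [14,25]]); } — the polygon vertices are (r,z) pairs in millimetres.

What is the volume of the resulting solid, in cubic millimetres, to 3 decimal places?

Volume = 9934.123 mm³

Profile (r,z), 4 vertices: (2,25) (19,5.5) (19,11) (14,25)
edge 0: (2,25)→(19,5.5)  cross = 2·5.5 − 19·25 = -464.0000; (r_i+r_j)·cross = 21·-464.0000 = -9744.0000
edge 1: (19,5.5)→(19,11)  cross = 19·11 − 19·5.5 = 104.5000; (r_i+r_j)·cross = 38·104.5000 = 3971.0000
edge 2: (19,11)→(14,25)  cross = 19·25 − 14·11 = 321.0000; (r_i+r_j)·cross = 33·321.0000 = 10593.0000
edge 3: (14,25)→(2,25)  cross = 14·25 − 2·25 = 300.0000; (r_i+r_j)·cross = 16·300.0000 = 4800.0000
Σcross = 261.5000 → A = |Σcross|/2 = 130.7500 mm²
Σ(r_i+r_j)·cross = 9620.0000 → first moment M = |Σ|/6 = 1603.3333
R_c = M/A = 1603.3333/130.7500 = 12.2626 mm
θ = 355° = 6.195919 rad
V = θ·R_c·A = 6.195919·12.2626·130.7500 = 9934.123 mm³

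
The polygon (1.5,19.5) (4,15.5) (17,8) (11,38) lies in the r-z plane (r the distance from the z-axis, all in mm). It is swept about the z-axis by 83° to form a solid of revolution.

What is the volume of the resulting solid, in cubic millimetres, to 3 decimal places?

Profile (r,z), 4 vertices: (1.5,19.5) (4,15.5) (17,8) (11,38)
edge 0: (1.5,19.5)→(4,15.5)  cross = 1.5·15.5 − 4·19.5 = -54.7500; (r_i+r_j)·cross = 5.5·-54.7500 = -301.1250
edge 1: (4,15.5)→(17,8)  cross = 4·8 − 17·15.5 = -231.5000; (r_i+r_j)·cross = 21·-231.5000 = -4861.5000
edge 2: (17,8)→(11,38)  cross = 17·38 − 11·8 = 558.0000; (r_i+r_j)·cross = 28·558.0000 = 15624.0000
edge 3: (11,38)→(1.5,19.5)  cross = 11·19.5 − 1.5·38 = 157.5000; (r_i+r_j)·cross = 12.5·157.5000 = 1968.7500
Σcross = 429.2500 → A = |Σcross|/2 = 214.6250 mm²
Σ(r_i+r_j)·cross = 12430.1250 → first moment M = |Σ|/6 = 2071.6875
R_c = M/A = 2071.6875/214.6250 = 9.6526 mm
θ = 83° = 1.448623 rad
V = θ·R_c·A = 1.448623·9.6526·214.6250 = 3001.095 mm³

Volume = 3001.095 mm³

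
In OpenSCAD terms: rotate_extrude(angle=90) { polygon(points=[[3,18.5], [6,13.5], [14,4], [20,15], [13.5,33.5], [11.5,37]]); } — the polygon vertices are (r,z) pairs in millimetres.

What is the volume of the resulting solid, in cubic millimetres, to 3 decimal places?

Volume = 5361.226 mm³

Profile (r,z), 6 vertices: (3,18.5) (6,13.5) (14,4) (20,15) (13.5,33.5) (11.5,37)
edge 0: (3,18.5)→(6,13.5)  cross = 3·13.5 − 6·18.5 = -70.5000; (r_i+r_j)·cross = 9·-70.5000 = -634.5000
edge 1: (6,13.5)→(14,4)  cross = 6·4 − 14·13.5 = -165.0000; (r_i+r_j)·cross = 20·-165.0000 = -3300.0000
edge 2: (14,4)→(20,15)  cross = 14·15 − 20·4 = 130.0000; (r_i+r_j)·cross = 34·130.0000 = 4420.0000
edge 3: (20,15)→(13.5,33.5)  cross = 20·33.5 − 13.5·15 = 467.5000; (r_i+r_j)·cross = 33.5·467.5000 = 15661.2500
edge 4: (13.5,33.5)→(11.5,37)  cross = 13.5·37 − 11.5·33.5 = 114.2500; (r_i+r_j)·cross = 25·114.2500 = 2856.2500
edge 5: (11.5,37)→(3,18.5)  cross = 11.5·18.5 − 3·37 = 101.7500; (r_i+r_j)·cross = 14.5·101.7500 = 1475.3750
Σcross = 578.0000 → A = |Σcross|/2 = 289.0000 mm²
Σ(r_i+r_j)·cross = 20478.3750 → first moment M = |Σ|/6 = 3413.0625
R_c = M/A = 3413.0625/289.0000 = 11.8099 mm
θ = 90° = 1.570796 rad
V = θ·R_c·A = 1.570796·11.8099·289.0000 = 5361.226 mm³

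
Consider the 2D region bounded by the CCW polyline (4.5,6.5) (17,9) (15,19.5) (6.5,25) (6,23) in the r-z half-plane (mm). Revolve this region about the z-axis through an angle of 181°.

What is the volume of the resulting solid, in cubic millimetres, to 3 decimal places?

Profile (r,z), 5 vertices: (4.5,6.5) (17,9) (15,19.5) (6.5,25) (6,23)
edge 0: (4.5,6.5)→(17,9)  cross = 4.5·9 − 17·6.5 = -70.0000; (r_i+r_j)·cross = 21.5·-70.0000 = -1505.0000
edge 1: (17,9)→(15,19.5)  cross = 17·19.5 − 15·9 = 196.5000; (r_i+r_j)·cross = 32·196.5000 = 6288.0000
edge 2: (15,19.5)→(6.5,25)  cross = 15·25 − 6.5·19.5 = 248.2500; (r_i+r_j)·cross = 21.5·248.2500 = 5337.3750
edge 3: (6.5,25)→(6,23)  cross = 6.5·23 − 6·25 = -0.5000; (r_i+r_j)·cross = 12.5·-0.5000 = -6.2500
edge 4: (6,23)→(4.5,6.5)  cross = 6·6.5 − 4.5·23 = -64.5000; (r_i+r_j)·cross = 10.5·-64.5000 = -677.2500
Σcross = 309.7500 → A = |Σcross|/2 = 154.8750 mm²
Σ(r_i+r_j)·cross = 9436.8750 → first moment M = |Σ|/6 = 1572.8125
R_c = M/A = 1572.8125/154.8750 = 10.1554 mm
θ = 181° = 3.159046 rad
V = θ·R_c·A = 3.159046·10.1554·154.8750 = 4968.587 mm³

Volume = 4968.587 mm³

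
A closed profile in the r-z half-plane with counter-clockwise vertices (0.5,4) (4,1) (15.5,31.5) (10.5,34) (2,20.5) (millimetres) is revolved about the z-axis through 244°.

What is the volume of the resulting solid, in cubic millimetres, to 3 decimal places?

Volume = 6403.875 mm³

Profile (r,z), 5 vertices: (0.5,4) (4,1) (15.5,31.5) (10.5,34) (2,20.5)
edge 0: (0.5,4)→(4,1)  cross = 0.5·1 − 4·4 = -15.5000; (r_i+r_j)·cross = 4.5·-15.5000 = -69.7500
edge 1: (4,1)→(15.5,31.5)  cross = 4·31.5 − 15.5·1 = 110.5000; (r_i+r_j)·cross = 19.5·110.5000 = 2154.7500
edge 2: (15.5,31.5)→(10.5,34)  cross = 15.5·34 − 10.5·31.5 = 196.2500; (r_i+r_j)·cross = 26·196.2500 = 5102.5000
edge 3: (10.5,34)→(2,20.5)  cross = 10.5·20.5 − 2·34 = 147.2500; (r_i+r_j)·cross = 12.5·147.2500 = 1840.6250
edge 4: (2,20.5)→(0.5,4)  cross = 2·4 − 0.5·20.5 = -2.2500; (r_i+r_j)·cross = 2.5·-2.2500 = -5.6250
Σcross = 436.2500 → A = |Σcross|/2 = 218.1250 mm²
Σ(r_i+r_j)·cross = 9022.5000 → first moment M = |Σ|/6 = 1503.7500
R_c = M/A = 1503.7500/218.1250 = 6.8940 mm
θ = 244° = 4.258603 rad
V = θ·R_c·A = 4.258603·6.8940·218.1250 = 6403.875 mm³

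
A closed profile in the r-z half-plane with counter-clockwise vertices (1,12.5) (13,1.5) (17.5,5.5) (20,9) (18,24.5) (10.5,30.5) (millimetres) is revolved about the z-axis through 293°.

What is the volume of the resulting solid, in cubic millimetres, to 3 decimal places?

Profile (r,z), 6 vertices: (1,12.5) (13,1.5) (17.5,5.5) (20,9) (18,24.5) (10.5,30.5)
edge 0: (1,12.5)→(13,1.5)  cross = 1·1.5 − 13·12.5 = -161.0000; (r_i+r_j)·cross = 14·-161.0000 = -2254.0000
edge 1: (13,1.5)→(17.5,5.5)  cross = 13·5.5 − 17.5·1.5 = 45.2500; (r_i+r_j)·cross = 30.5·45.2500 = 1380.1250
edge 2: (17.5,5.5)→(20,9)  cross = 17.5·9 − 20·5.5 = 47.5000; (r_i+r_j)·cross = 37.5·47.5000 = 1781.2500
edge 3: (20,9)→(18,24.5)  cross = 20·24.5 − 18·9 = 328.0000; (r_i+r_j)·cross = 38·328.0000 = 12464.0000
edge 4: (18,24.5)→(10.5,30.5)  cross = 18·30.5 − 10.5·24.5 = 291.7500; (r_i+r_j)·cross = 28.5·291.7500 = 8314.8750
edge 5: (10.5,30.5)→(1,12.5)  cross = 10.5·12.5 − 1·30.5 = 100.7500; (r_i+r_j)·cross = 11.5·100.7500 = 1158.6250
Σcross = 652.2500 → A = |Σcross|/2 = 326.1250 mm²
Σ(r_i+r_j)·cross = 22844.8750 → first moment M = |Σ|/6 = 3807.4792
R_c = M/A = 3807.4792/326.1250 = 11.6749 mm
θ = 293° = 5.113815 rad
V = θ·R_c·A = 5.113815·11.6749·326.1250 = 19470.743 mm³

Volume = 19470.743 mm³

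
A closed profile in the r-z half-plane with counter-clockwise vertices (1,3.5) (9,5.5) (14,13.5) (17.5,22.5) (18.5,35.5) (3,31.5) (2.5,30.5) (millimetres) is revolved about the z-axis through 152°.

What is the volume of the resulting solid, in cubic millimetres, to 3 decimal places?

Volume = 9222.145 mm³

Profile (r,z), 7 vertices: (1,3.5) (9,5.5) (14,13.5) (17.5,22.5) (18.5,35.5) (3,31.5) (2.5,30.5)
edge 0: (1,3.5)→(9,5.5)  cross = 1·5.5 − 9·3.5 = -26.0000; (r_i+r_j)·cross = 10·-26.0000 = -260.0000
edge 1: (9,5.5)→(14,13.5)  cross = 9·13.5 − 14·5.5 = 44.5000; (r_i+r_j)·cross = 23·44.5000 = 1023.5000
edge 2: (14,13.5)→(17.5,22.5)  cross = 14·22.5 − 17.5·13.5 = 78.7500; (r_i+r_j)·cross = 31.5·78.7500 = 2480.6250
edge 3: (17.5,22.5)→(18.5,35.5)  cross = 17.5·35.5 − 18.5·22.5 = 205.0000; (r_i+r_j)·cross = 36·205.0000 = 7380.0000
edge 4: (18.5,35.5)→(3,31.5)  cross = 18.5·31.5 − 3·35.5 = 476.2500; (r_i+r_j)·cross = 21.5·476.2500 = 10239.3750
edge 5: (3,31.5)→(2.5,30.5)  cross = 3·30.5 − 2.5·31.5 = 12.7500; (r_i+r_j)·cross = 5.5·12.7500 = 70.1250
edge 6: (2.5,30.5)→(1,3.5)  cross = 2.5·3.5 − 1·30.5 = -21.7500; (r_i+r_j)·cross = 3.5·-21.7500 = -76.1250
Σcross = 769.5000 → A = |Σcross|/2 = 384.7500 mm²
Σ(r_i+r_j)·cross = 20857.5000 → first moment M = |Σ|/6 = 3476.2500
R_c = M/A = 3476.2500/384.7500 = 9.0351 mm
θ = 152° = 2.652900 rad
V = θ·R_c·A = 2.652900·9.0351·384.7500 = 9222.145 mm³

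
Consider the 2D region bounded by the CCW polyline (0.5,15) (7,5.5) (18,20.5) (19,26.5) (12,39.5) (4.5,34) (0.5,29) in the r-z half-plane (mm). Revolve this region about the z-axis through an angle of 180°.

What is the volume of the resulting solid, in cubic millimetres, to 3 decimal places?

Volume = 11178.965 mm³

Profile (r,z), 7 vertices: (0.5,15) (7,5.5) (18,20.5) (19,26.5) (12,39.5) (4.5,34) (0.5,29)
edge 0: (0.5,15)→(7,5.5)  cross = 0.5·5.5 − 7·15 = -102.2500; (r_i+r_j)·cross = 7.5·-102.2500 = -766.8750
edge 1: (7,5.5)→(18,20.5)  cross = 7·20.5 − 18·5.5 = 44.5000; (r_i+r_j)·cross = 25·44.5000 = 1112.5000
edge 2: (18,20.5)→(19,26.5)  cross = 18·26.5 − 19·20.5 = 87.5000; (r_i+r_j)·cross = 37·87.5000 = 3237.5000
edge 3: (19,26.5)→(12,39.5)  cross = 19·39.5 − 12·26.5 = 432.5000; (r_i+r_j)·cross = 31·432.5000 = 13407.5000
edge 4: (12,39.5)→(4.5,34)  cross = 12·34 − 4.5·39.5 = 230.2500; (r_i+r_j)·cross = 16.5·230.2500 = 3799.1250
edge 5: (4.5,34)→(0.5,29)  cross = 4.5·29 − 0.5·34 = 113.5000; (r_i+r_j)·cross = 5·113.5000 = 567.5000
edge 6: (0.5,29)→(0.5,15)  cross = 0.5·15 − 0.5·29 = -7.0000; (r_i+r_j)·cross = 1·-7.0000 = -7.0000
Σcross = 799.0000 → A = |Σcross|/2 = 399.5000 mm²
Σ(r_i+r_j)·cross = 21350.2500 → first moment M = |Σ|/6 = 3558.3750
R_c = M/A = 3558.3750/399.5000 = 8.9071 mm
θ = 180° = 3.141593 rad
V = θ·R_c·A = 3.141593·8.9071·399.5000 = 11178.965 mm³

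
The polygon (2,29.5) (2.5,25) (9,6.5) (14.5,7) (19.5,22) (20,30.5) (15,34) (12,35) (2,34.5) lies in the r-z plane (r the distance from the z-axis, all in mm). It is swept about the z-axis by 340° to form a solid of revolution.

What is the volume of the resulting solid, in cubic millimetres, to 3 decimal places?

Volume = 24525.963 mm³

Profile (r,z), 9 vertices: (2,29.5) (2.5,25) (9,6.5) (14.5,7) (19.5,22) (20,30.5) (15,34) (12,35) (2,34.5)
edge 0: (2,29.5)→(2.5,25)  cross = 2·25 − 2.5·29.5 = -23.7500; (r_i+r_j)·cross = 4.5·-23.7500 = -106.8750
edge 1: (2.5,25)→(9,6.5)  cross = 2.5·6.5 − 9·25 = -208.7500; (r_i+r_j)·cross = 11.5·-208.7500 = -2400.6250
edge 2: (9,6.5)→(14.5,7)  cross = 9·7 − 14.5·6.5 = -31.2500; (r_i+r_j)·cross = 23.5·-31.2500 = -734.3750
edge 3: (14.5,7)→(19.5,22)  cross = 14.5·22 − 19.5·7 = 182.5000; (r_i+r_j)·cross = 34·182.5000 = 6205.0000
edge 4: (19.5,22)→(20,30.5)  cross = 19.5·30.5 − 20·22 = 154.7500; (r_i+r_j)·cross = 39.5·154.7500 = 6112.6250
edge 5: (20,30.5)→(15,34)  cross = 20·34 − 15·30.5 = 222.5000; (r_i+r_j)·cross = 35·222.5000 = 7787.5000
edge 6: (15,34)→(12,35)  cross = 15·35 − 12·34 = 117.0000; (r_i+r_j)·cross = 27·117.0000 = 3159.0000
edge 7: (12,35)→(2,34.5)  cross = 12·34.5 − 2·35 = 344.0000; (r_i+r_j)·cross = 14·344.0000 = 4816.0000
edge 8: (2,34.5)→(2,29.5)  cross = 2·29.5 − 2·34.5 = -10.0000; (r_i+r_j)·cross = 4·-10.0000 = -40.0000
Σcross = 747.0000 → A = |Σcross|/2 = 373.5000 mm²
Σ(r_i+r_j)·cross = 24798.2500 → first moment M = |Σ|/6 = 4133.0417
R_c = M/A = 4133.0417/373.5000 = 11.0657 mm
θ = 340° = 5.934119 rad
V = θ·R_c·A = 5.934119·11.0657·373.5000 = 24525.963 mm³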